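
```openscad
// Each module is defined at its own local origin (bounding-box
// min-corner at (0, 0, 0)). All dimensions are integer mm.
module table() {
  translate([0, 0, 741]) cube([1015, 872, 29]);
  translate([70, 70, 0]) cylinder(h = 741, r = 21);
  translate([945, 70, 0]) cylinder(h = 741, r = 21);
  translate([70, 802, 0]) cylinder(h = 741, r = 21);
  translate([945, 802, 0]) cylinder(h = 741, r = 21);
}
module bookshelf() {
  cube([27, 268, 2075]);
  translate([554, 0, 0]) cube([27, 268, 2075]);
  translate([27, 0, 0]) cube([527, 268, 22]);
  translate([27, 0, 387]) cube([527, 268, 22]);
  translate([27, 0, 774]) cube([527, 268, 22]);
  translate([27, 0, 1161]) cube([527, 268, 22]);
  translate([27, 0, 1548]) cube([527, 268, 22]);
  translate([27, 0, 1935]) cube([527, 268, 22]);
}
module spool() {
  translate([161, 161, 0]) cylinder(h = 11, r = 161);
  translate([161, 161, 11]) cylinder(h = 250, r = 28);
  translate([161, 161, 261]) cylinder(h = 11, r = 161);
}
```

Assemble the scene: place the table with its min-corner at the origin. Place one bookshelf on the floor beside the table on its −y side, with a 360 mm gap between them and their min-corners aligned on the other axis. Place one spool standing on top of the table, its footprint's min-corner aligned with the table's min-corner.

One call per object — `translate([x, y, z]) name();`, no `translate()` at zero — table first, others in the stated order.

table();
translate([0, -628, 0]) bookshelf();
translate([0, 0, 770]) spool();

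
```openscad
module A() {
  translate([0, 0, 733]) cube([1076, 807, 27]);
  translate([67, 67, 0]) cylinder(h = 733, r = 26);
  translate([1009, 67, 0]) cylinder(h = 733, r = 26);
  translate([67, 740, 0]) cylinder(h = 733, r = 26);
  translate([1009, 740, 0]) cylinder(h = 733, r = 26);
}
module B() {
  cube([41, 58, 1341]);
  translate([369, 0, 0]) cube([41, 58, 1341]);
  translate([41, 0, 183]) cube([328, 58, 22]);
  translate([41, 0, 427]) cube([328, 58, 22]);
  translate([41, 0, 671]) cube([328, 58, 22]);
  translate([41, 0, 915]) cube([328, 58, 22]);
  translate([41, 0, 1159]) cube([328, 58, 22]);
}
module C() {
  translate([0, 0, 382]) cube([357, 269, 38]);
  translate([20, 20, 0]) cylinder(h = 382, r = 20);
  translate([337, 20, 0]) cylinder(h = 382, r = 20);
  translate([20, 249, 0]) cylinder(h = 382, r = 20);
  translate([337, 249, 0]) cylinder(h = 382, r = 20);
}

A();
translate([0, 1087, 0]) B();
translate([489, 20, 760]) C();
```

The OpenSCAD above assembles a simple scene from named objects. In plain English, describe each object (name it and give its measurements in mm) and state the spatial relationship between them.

A is a table: top 1076 mm (x) × 807 mm (y), 27 mm thick, upper face at z = 760 mm, on four round legs of 52 mm diameter, each leg's bounding box inset 41 mm from the nearest pair of top edges, running from z = 0 to the bottom of the top.

B is a wooden ladder with two side rails of 41×58 mm section and 1341 mm height, set 410 mm apart overall. Between them run 5 rectangular rungs (58 mm deep, 22 mm thick), front faces flush with the rails' −y face. The bottom of the first rung is 183 mm above the floor and each subsequent rung is 244 mm higher than the one below.

C is a four-legged stool. The seat is a 357×269×38 mm slab whose top surface is at z = 420 mm; four round legs, each 40 mm in diameter, run from the floor (z = 0) to the underside of the seat, each leg's axis is inset half a diameter from the nearest pair of seat edges (so the leg's bounding box is flush with the corner).

The ladder is on the floor beside the table on its +y side. The stool is on top of the table.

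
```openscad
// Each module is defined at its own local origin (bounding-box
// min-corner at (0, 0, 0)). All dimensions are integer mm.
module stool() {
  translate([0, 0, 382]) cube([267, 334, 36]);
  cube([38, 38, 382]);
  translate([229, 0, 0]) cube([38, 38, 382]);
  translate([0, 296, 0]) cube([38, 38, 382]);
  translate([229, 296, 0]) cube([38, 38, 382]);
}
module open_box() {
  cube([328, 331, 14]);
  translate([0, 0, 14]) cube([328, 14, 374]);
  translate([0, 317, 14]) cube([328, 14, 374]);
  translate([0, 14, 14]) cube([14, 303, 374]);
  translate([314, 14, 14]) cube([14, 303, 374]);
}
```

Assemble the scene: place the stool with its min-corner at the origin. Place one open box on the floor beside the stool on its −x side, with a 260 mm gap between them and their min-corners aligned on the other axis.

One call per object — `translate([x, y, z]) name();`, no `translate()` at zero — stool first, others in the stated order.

stool();
translate([-588, 0, 0]) open_box();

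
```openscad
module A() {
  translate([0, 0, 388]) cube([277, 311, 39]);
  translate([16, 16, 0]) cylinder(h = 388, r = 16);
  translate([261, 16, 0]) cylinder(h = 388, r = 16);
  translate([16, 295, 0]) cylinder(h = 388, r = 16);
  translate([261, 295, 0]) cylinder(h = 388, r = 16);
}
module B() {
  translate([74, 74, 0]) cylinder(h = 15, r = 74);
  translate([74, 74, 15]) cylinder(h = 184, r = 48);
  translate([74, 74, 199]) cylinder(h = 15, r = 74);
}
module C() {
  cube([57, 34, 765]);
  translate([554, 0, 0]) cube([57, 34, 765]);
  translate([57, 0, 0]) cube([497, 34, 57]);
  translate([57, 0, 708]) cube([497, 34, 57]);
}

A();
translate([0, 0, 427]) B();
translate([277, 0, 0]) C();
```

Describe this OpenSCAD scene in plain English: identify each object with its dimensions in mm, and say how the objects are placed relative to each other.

A is a simple wooden stool: a rectangular seat 277 mm (x) by 311 mm (y), 39 mm thick, top face at z = 427 mm, on four round legs, each 32 mm in diameter. The legs rest on z = 0, each leg's axis is inset half a diameter from the nearest pair of seat edges (so the leg's bounding box is flush with the corner).

B is a spool: two coaxial disc flanges of radius 74 mm and thickness 15 mm, joined by a core cylinder of radius 48 mm and height 184 mm. The lower flange rests on z = 0 and the three cylinders share a vertical axis.

C is a picture frame with a 497×651 mm rectangular opening (x by z) and a uniform 57 mm border on every side. Frame depth is 34 mm along y. It is built from two vertical stiles running the full outside height and two horizontal rails spanning the gap between the stiles.

The spool is on top of the stool. The picture frame is against the stool's +x side, with their −y faces flush.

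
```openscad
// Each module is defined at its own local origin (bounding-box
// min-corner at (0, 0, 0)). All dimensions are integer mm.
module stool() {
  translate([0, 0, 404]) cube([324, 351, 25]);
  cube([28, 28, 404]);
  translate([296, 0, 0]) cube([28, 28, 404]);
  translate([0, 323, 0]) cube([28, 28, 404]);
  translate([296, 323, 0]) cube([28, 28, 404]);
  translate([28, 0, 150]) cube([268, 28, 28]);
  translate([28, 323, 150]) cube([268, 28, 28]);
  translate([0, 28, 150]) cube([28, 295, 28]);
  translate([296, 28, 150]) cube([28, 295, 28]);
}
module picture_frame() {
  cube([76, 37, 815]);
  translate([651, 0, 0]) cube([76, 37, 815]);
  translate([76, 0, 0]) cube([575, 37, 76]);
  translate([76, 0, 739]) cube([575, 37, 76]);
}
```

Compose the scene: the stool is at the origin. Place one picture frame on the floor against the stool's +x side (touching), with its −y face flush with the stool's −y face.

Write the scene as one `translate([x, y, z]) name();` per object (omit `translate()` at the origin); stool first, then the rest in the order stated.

stool();
translate([324, 0, 0]) picture_frame();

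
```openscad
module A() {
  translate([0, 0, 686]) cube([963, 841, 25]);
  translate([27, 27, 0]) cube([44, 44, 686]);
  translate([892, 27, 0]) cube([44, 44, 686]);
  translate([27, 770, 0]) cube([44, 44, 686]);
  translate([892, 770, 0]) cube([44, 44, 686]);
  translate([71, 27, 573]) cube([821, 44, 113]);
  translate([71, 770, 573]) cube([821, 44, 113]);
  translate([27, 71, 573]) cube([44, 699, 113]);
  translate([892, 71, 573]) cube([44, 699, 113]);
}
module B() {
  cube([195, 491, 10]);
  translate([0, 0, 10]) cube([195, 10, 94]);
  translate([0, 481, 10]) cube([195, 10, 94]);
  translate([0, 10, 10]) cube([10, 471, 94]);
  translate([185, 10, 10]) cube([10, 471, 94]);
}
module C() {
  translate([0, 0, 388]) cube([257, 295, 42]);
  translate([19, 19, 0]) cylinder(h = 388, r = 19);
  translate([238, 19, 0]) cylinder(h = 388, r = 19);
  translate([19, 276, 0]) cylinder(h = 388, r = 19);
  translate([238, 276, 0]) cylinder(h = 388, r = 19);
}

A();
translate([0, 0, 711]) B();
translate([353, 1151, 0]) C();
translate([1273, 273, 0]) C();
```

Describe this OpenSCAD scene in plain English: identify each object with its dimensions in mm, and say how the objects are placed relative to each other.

A is a table: top 963 mm (x) × 841 mm (y), 25 mm thick, upper face at z = 711 mm, on four 44×44 mm square legs, each inset 27 mm from the nearest pair of top edges, running from z = 0 to the bottom of the top. Four apron rails, 44 mm thick and 113 mm tall, run between adjacent legs with their top edges flush with the underside of the top and their outer faces flush with the legs' outer faces.

B is an open storage box with external size 195×491×104 mm and wall thickness 10 mm (the base is also 10 mm thick). The base covers the whole footprint; the four walls stand on the base, with the y-facing walls full-width and the x-facing walls fitting between their inner faces.

C is a four-legged stool. The seat is a 257×295×42 mm slab whose top surface is at z = 430 mm; four round legs, each 38 mm in diameter, run from the floor (z = 0) to the underside of the seat, each leg's axis is inset half a diameter from the nearest pair of seat edges (so the leg's bounding box is flush with the corner).

The open box is on top of the table. Two stools sit around the table at the +y, +x sides.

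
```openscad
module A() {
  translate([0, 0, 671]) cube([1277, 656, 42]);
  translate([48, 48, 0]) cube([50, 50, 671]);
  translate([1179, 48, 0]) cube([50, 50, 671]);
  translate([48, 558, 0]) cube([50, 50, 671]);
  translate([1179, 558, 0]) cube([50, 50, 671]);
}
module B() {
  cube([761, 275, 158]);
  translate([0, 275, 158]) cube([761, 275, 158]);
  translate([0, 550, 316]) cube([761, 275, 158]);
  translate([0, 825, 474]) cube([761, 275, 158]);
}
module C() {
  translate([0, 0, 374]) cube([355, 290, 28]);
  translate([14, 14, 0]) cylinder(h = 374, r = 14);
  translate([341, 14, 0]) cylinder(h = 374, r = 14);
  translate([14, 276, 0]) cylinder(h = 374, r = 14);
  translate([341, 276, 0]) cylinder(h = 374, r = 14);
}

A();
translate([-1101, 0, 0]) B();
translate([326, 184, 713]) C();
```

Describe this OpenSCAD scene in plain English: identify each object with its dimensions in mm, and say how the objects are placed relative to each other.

A is a rectangular dining table. The top is 1277×656×42 mm with its upper surface at z = 713 mm. It stands on four 50×50 mm square legs, each inset 48 mm from the nearest pair of top edges, running from the floor to the underside of the top.

B is a straight staircase of 4 solid steps. Each step is 761 mm wide (x), 275 mm deep (y, the going) and 158 mm tall (the rise). The first step rests on the floor; each subsequent step sits one going further in +y and one rise higher in +z, directly behind and above the previous step with no overlap.

C is a four-legged stool. The seat is a 355×290×28 mm slab whose top surface is at z = 402 mm; four round legs, each 28 mm in diameter, run from the floor (z = 0) to the underside of the seat, each leg's axis is inset half a diameter from the nearest pair of seat edges (so the leg's bounding box is flush with the corner).

The staircase is on the floor beside the table on its −x side. The stool is on top of the table.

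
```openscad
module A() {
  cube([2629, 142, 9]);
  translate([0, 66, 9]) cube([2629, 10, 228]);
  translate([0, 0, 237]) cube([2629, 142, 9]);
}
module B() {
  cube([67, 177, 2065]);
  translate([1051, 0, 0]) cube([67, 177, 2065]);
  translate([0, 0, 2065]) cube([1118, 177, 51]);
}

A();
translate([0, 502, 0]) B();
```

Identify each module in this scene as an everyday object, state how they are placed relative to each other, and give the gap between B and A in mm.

A is an I-beam. B is a door frame. The door frame is on the floor beside the I-beam on its +y side. The gap between the door frame and the I-beam is 360 mm.

The door frame's nearest face is 360 mm from the I-beam's +y face.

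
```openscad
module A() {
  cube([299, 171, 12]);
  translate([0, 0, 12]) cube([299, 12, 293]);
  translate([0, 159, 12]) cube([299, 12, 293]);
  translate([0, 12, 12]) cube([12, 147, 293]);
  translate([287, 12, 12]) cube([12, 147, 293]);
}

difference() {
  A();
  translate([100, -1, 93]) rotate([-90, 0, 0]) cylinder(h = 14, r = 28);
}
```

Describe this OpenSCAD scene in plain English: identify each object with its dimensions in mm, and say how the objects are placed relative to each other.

A is an open storage box with external size 299×171×305 mm and wall thickness 12 mm (the base is also 12 mm thick). The base covers the whole footprint; the four walls stand on the base, with the y-facing walls full-width and the x-facing walls fitting between their inner faces.

The open box has a circular hole of radius 28 mm through its front wall, centred at (x = 100, z = 93).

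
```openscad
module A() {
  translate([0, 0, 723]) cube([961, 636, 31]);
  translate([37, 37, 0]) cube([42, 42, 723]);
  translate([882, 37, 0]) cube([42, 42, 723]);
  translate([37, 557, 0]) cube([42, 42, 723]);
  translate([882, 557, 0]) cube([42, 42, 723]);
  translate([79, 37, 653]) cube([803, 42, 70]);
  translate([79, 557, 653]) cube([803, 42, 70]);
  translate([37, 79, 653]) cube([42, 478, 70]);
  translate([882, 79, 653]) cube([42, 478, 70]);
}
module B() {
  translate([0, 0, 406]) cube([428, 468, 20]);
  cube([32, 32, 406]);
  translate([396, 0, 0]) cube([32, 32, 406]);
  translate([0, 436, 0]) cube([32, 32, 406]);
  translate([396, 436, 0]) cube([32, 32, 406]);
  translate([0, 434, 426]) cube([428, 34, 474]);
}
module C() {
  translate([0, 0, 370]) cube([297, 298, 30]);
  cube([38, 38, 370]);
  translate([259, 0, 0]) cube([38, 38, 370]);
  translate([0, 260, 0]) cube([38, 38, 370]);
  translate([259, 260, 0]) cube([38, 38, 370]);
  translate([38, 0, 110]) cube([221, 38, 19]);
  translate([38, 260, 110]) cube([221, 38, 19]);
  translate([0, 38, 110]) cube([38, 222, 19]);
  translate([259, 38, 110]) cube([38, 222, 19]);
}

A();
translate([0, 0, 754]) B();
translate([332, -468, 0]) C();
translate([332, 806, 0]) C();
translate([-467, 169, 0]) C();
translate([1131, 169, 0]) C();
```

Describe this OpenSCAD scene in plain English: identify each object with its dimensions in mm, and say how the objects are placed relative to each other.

A is a table: top 961 mm (x) × 636 mm (y), 31 mm thick, upper face at z = 754 mm, on four 42×42 mm square legs, each inset 37 mm from the nearest pair of top edges, running from z = 0 to the bottom of the top. Four apron rails, 42 mm thick and 70 mm tall, run between adjacent legs with their top edges flush with the underside of the top and their outer faces flush with the legs' outer faces.

B is a chair: 428×468 mm seat, 20 mm thick, top at z = 426 mm, on four 32 mm square corner legs flush with the seat edges. A 34 mm thick backrest slab spans the full seat width, extending 474 mm above the seat top, its back face flush with the seat's +y edge.

C is a four-legged stool. The seat is 297×298 mm, 30 mm thick, top at z = 400 mm. It stands on four square legs, each 38×38 mm in cross-section, from z = 0 to the seat underside, each flush with a corner of the seat. Four stretchers, 38 mm wide and 19 mm tall, connect adjacent legs with their undersides at z = 110 mm, each running between the inner faces of the legs it joins and aligned with the legs' outer faces on the other axis.

The chair is on top of the table. Four stools sit around the table at the −y, +y, −x, +x sides.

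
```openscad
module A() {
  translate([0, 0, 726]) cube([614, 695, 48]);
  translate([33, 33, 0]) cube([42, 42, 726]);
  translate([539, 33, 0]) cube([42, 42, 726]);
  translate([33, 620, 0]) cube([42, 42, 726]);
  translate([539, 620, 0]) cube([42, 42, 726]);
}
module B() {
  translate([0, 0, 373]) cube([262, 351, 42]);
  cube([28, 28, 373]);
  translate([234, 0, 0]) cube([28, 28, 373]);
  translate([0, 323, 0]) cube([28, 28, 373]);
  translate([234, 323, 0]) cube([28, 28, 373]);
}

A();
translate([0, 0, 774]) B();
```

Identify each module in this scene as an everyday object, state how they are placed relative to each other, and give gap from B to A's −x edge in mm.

The stool's min-x is at 0; the table's min-x is 0; gap = 0 mm.

A is a table. B is a stool. The stool is on top of the table. The gap from the stool to the table's −x edge is 0 mm.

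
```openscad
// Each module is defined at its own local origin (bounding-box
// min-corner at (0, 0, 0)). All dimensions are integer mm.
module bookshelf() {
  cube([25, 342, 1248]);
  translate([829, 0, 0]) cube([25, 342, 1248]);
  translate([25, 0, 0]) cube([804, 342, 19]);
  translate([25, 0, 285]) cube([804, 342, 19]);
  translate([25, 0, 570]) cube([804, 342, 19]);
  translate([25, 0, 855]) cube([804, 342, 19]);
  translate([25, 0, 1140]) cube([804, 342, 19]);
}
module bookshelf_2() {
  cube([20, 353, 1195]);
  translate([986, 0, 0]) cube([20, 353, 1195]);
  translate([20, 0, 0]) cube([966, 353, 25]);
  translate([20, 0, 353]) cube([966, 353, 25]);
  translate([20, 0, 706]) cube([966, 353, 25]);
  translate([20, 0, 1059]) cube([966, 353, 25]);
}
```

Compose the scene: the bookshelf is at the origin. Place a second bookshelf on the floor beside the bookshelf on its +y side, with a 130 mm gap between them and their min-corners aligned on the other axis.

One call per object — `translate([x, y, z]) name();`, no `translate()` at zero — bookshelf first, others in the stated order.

bookshelf();
translate([0, 472, 0]) bookshelf_2();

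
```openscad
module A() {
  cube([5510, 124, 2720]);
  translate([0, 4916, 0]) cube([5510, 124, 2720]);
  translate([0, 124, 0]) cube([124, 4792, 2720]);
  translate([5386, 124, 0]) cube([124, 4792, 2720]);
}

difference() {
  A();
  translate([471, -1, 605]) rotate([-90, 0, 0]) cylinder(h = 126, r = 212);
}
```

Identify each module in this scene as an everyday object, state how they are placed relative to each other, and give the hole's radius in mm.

The subtracted cylinder has r = 212 mm.

A is a house frame. The house frame has a circular hole through its front wall. The hole's radius is 212 mm.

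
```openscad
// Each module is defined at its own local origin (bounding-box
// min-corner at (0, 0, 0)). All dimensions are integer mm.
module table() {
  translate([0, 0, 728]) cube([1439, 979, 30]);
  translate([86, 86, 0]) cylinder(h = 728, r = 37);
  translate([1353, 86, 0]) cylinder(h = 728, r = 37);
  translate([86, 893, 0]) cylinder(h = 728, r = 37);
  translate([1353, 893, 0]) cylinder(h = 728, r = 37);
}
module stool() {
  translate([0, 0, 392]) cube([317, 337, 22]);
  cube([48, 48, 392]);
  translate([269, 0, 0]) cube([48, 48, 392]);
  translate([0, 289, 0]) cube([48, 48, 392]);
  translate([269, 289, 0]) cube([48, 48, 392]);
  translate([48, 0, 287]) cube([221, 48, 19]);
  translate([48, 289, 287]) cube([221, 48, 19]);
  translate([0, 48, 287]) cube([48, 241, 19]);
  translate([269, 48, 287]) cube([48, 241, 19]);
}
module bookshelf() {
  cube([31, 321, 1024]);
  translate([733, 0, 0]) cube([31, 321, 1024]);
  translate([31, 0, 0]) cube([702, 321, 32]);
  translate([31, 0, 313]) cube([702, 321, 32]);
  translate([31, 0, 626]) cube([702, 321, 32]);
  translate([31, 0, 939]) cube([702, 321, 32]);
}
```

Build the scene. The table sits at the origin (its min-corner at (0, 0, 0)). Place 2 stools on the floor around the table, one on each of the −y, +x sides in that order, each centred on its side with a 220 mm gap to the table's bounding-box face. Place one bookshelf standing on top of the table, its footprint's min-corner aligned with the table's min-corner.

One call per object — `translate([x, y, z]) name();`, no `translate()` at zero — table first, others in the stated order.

table();
translate([561, -557, 0]) stool();
translate([1659, 321, 0]) stool();
translate([0, 0, 758]) bookshelf();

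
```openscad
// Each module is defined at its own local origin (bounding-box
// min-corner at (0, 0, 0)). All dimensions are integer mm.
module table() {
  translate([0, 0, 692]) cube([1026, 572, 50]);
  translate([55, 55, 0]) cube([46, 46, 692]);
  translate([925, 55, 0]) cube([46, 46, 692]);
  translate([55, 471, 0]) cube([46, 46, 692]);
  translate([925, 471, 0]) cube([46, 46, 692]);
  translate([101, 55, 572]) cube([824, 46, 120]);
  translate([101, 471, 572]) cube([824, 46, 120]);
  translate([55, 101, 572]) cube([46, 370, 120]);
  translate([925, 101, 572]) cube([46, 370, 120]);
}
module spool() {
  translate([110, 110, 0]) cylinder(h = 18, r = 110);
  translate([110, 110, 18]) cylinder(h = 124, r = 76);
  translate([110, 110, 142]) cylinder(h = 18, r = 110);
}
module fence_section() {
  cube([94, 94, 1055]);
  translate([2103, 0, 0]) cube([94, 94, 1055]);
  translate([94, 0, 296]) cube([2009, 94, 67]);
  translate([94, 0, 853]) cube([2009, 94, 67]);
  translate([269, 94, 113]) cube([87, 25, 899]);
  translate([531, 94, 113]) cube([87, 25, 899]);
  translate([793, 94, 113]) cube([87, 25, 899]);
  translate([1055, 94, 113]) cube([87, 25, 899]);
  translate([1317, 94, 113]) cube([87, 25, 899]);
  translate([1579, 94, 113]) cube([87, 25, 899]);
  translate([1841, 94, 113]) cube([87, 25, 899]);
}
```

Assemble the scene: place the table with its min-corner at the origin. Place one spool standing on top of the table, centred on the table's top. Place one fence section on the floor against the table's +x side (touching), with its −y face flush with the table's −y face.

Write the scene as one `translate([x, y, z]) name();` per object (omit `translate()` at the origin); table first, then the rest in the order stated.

table();
translate([403, 176, 742]) spool();
translate([1026, 0, 0]) fence_section();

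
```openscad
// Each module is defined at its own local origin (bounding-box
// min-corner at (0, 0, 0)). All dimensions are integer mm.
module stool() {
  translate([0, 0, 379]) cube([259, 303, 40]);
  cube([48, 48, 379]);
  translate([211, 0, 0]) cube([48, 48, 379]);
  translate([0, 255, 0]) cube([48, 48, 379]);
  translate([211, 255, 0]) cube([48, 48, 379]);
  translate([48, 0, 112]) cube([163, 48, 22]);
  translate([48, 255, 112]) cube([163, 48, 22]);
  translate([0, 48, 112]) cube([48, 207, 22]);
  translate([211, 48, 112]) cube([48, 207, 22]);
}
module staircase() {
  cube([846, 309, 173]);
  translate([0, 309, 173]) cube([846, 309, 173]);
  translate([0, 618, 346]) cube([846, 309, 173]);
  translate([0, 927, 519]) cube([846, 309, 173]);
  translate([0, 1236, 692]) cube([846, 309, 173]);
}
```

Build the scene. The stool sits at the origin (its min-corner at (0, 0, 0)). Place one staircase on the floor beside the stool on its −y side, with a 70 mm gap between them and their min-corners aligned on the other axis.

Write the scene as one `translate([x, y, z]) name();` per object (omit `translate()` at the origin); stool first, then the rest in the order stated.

stool();
translate([0, -1615, 0]) staircase();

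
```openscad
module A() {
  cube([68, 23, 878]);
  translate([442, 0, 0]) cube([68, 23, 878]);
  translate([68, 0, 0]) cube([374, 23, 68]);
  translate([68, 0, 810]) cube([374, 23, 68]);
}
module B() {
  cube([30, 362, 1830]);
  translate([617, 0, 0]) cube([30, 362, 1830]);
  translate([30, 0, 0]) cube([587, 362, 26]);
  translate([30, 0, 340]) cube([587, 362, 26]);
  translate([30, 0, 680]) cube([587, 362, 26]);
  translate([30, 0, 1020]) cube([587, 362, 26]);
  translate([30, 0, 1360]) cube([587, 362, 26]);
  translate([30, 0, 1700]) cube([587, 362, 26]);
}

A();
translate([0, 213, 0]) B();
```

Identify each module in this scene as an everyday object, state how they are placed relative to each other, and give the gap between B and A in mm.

A is a picture frame. B is a bookshelf. The bookshelf is on the floor beside the picture frame on its +y side. The gap between the bookshelf and the picture frame is 190 mm.

The bookshelf's nearest face is 190 mm from the picture frame's +y face.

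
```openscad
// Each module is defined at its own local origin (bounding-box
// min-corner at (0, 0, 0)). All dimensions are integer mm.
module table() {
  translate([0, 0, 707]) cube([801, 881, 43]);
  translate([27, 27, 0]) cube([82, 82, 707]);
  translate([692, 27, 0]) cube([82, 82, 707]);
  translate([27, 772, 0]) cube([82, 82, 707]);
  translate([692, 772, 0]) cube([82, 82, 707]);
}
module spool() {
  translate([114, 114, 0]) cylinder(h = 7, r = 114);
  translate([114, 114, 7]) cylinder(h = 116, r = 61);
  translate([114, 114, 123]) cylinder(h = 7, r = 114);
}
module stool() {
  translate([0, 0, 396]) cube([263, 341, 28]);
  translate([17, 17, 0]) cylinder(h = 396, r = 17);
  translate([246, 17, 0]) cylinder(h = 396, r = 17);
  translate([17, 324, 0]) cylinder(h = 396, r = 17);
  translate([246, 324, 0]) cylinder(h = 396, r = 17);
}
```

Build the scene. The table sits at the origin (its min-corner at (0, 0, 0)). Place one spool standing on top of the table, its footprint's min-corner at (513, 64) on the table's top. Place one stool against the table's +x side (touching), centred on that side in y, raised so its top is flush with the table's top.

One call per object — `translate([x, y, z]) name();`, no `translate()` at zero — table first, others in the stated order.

table();
translate([513, 64, 750]) spool();
translate([801, 270, 326]) stool();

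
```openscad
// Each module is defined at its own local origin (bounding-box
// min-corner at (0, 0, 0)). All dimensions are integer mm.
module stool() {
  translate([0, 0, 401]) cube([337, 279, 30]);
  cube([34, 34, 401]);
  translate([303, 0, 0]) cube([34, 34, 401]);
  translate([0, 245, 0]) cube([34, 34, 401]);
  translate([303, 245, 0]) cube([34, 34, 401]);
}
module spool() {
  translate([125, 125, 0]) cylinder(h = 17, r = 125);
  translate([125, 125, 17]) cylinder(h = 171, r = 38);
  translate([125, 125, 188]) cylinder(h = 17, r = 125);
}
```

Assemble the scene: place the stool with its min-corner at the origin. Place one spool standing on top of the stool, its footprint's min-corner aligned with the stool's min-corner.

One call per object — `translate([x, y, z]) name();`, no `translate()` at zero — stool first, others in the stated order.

stool();
translate([0, 0, 431]) spool();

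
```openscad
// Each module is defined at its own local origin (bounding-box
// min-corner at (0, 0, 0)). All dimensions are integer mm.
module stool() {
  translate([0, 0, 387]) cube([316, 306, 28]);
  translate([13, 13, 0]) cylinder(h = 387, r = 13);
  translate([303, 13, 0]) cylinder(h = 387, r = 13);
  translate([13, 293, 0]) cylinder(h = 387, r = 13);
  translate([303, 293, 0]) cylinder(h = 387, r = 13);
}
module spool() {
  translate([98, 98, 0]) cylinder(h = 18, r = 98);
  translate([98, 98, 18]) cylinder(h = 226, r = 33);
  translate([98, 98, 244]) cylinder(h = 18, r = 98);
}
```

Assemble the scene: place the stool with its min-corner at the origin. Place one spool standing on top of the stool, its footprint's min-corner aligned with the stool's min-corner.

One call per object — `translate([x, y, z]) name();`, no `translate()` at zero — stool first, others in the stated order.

stool();
translate([0, 0, 415]) spool();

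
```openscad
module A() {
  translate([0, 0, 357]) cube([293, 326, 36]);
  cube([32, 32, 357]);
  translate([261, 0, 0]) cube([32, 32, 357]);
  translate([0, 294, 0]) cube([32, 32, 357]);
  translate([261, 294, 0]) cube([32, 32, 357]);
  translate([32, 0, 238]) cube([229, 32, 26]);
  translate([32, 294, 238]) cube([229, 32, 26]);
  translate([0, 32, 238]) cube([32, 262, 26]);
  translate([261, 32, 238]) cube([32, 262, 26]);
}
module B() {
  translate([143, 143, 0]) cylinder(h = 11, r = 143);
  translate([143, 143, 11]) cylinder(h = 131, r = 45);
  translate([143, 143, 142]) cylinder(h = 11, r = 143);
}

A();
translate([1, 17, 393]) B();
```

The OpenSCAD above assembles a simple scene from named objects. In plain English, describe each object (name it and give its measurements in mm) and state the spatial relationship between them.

A is a four-legged stool. The seat is a 293×326×36 mm slab whose top surface is at z = 393 mm; four square legs, each 32×32 mm in cross-section, run from the floor (z = 0) to the underside of the seat, each flush with a corner of the seat. Four stretchers, 32 mm wide and 26 mm tall, connect adjacent legs with their undersides at z = 238 mm, each running between the inner faces of the legs it joins and aligned with the legs' outer faces on the other axis.

B is a spool: two coaxial disc flanges of radius 143 mm and thickness 11 mm, joined by a core cylinder of radius 45 mm and height 131 mm. The lower flange rests on z = 0 and the three cylinders share a vertical axis.

The spool is on top of the stool.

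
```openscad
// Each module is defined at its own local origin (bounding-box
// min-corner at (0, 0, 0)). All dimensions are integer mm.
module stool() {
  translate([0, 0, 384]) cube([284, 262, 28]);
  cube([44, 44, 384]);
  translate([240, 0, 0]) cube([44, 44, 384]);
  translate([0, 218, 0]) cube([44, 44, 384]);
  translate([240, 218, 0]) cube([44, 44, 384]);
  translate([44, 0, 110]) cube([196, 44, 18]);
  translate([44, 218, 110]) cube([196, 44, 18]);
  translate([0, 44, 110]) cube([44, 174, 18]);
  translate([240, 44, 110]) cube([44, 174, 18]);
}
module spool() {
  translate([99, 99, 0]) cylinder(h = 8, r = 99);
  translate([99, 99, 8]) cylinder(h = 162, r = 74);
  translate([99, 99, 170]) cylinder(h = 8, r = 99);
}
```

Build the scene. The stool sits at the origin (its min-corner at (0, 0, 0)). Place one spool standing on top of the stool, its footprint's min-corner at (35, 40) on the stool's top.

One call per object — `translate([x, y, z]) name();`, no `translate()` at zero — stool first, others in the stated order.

stool();
translate([35, 40, 412]) spool();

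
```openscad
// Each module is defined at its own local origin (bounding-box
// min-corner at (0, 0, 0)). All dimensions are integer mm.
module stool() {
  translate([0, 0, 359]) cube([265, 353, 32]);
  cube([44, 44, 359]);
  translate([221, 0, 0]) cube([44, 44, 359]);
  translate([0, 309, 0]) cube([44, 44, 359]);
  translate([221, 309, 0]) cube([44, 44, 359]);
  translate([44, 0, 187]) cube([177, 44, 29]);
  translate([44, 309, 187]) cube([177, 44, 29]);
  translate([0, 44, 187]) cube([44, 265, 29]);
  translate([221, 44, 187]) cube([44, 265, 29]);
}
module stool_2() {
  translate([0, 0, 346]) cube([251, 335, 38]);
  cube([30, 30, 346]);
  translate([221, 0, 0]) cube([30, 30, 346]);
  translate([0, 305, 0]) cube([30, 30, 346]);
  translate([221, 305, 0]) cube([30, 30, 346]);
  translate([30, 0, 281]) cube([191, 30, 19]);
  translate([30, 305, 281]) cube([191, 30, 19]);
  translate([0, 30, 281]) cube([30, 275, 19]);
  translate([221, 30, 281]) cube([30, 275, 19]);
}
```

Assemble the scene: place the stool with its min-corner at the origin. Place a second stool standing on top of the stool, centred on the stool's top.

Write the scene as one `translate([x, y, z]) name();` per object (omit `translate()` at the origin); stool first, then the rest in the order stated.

stool();
translate([7, 9, 391]) stool_2();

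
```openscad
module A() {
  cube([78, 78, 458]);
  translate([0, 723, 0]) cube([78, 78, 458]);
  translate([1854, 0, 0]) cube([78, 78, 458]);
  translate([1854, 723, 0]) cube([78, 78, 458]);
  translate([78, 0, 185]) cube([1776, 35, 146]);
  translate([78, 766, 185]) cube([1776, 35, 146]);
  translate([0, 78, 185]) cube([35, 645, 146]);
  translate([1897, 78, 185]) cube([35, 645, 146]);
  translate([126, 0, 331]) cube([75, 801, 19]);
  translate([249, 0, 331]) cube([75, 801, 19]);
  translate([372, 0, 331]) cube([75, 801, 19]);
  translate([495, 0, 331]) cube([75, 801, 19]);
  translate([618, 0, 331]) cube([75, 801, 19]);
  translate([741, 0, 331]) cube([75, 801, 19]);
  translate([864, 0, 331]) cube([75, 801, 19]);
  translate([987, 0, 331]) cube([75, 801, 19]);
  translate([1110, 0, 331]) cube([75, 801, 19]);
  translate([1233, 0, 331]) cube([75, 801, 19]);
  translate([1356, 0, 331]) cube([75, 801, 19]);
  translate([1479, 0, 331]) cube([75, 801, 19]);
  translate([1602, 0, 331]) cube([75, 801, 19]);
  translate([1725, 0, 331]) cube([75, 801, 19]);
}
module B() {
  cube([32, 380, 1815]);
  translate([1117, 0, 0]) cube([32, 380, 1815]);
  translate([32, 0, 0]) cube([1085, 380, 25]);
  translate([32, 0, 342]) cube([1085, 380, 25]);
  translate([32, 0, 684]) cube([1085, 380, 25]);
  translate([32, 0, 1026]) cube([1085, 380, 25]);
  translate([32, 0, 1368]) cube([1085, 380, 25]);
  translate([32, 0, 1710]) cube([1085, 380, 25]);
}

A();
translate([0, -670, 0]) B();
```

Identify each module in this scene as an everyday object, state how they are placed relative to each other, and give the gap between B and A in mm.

A is a bed frame. B is a bookshelf. The bookshelf is on the floor beside the bed frame on its −y side. The gap between the bookshelf and the bed frame is 290 mm.

The bookshelf's nearest face is 290 mm from the bed frame's −y face.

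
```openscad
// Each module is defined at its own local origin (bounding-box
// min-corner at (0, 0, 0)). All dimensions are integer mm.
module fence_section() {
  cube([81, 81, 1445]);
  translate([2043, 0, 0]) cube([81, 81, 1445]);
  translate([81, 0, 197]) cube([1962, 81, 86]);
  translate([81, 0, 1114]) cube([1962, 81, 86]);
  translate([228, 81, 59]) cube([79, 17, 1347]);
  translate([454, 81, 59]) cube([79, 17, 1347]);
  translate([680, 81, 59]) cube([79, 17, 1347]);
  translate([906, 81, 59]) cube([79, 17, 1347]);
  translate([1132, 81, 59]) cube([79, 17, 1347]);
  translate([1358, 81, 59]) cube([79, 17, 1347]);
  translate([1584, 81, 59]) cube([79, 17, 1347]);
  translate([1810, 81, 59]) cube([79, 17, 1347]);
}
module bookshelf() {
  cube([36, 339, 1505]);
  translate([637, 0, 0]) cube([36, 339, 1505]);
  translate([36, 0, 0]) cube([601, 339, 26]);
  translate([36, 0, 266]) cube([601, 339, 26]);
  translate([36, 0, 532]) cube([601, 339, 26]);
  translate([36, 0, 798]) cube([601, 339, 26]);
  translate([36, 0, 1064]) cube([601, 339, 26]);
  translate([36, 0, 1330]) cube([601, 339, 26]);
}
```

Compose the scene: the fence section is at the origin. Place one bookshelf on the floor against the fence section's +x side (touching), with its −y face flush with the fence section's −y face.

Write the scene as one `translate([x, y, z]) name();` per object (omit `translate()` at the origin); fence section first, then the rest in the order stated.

fence_section();
translate([2124, 0, 0]) bookshelf();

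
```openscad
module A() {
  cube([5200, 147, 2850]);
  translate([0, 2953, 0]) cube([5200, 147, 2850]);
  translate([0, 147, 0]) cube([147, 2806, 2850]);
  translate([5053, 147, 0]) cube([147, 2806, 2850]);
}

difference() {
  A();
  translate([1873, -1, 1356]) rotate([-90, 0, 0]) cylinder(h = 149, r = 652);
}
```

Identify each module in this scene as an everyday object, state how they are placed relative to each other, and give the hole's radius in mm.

A is a house frame. The house frame has a circular hole through its front wall. The hole's radius is 652 mm.

The subtracted cylinder has r = 652 mm.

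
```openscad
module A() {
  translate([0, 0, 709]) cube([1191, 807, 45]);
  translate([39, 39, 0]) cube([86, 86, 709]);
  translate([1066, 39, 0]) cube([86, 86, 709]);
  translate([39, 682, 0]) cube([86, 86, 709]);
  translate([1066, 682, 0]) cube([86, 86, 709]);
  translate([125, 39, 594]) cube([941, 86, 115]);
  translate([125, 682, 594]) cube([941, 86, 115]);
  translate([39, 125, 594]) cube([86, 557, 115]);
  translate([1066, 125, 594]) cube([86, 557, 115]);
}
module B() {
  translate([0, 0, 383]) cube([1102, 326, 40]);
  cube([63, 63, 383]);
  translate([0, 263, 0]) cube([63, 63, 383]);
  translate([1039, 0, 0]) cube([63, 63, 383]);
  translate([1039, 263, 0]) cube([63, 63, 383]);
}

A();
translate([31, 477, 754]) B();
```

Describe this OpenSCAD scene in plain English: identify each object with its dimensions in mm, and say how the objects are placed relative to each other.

A is a table with a 1191×807 mm rectangular top, 45 mm thick, top surface at z = 754 mm, supported by four 86×86 mm square legs, each inset 39 mm from the nearest pair of top edges, running from the floor. Four apron rails, 86 mm thick and 115 mm tall, run between adjacent legs with their top edges flush with the underside of the top and their outer faces flush with the legs' outer faces.

B is a bench: a 1102×326 mm seat slab, 40 mm thick, top at z = 423 mm, on four 63×63 mm square legs flush with the seat corners and standing on z = 0.

The bench is on top of the table.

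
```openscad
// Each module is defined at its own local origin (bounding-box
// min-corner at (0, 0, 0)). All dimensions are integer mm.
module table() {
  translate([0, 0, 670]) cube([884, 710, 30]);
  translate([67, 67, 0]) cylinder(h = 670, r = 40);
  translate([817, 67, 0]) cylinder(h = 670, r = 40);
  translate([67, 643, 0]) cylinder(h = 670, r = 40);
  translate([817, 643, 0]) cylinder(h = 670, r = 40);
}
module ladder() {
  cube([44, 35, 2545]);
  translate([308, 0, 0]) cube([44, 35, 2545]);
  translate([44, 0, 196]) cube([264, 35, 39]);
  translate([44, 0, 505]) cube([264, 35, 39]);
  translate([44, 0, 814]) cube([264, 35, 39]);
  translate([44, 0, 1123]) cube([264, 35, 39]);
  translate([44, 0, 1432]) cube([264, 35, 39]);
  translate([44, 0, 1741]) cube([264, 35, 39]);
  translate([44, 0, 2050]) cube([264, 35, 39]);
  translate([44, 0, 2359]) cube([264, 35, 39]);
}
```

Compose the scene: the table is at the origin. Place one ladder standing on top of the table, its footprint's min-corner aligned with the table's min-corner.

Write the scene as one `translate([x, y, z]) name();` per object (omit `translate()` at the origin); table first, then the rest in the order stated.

table();
translate([0, 0, 700]) ladder();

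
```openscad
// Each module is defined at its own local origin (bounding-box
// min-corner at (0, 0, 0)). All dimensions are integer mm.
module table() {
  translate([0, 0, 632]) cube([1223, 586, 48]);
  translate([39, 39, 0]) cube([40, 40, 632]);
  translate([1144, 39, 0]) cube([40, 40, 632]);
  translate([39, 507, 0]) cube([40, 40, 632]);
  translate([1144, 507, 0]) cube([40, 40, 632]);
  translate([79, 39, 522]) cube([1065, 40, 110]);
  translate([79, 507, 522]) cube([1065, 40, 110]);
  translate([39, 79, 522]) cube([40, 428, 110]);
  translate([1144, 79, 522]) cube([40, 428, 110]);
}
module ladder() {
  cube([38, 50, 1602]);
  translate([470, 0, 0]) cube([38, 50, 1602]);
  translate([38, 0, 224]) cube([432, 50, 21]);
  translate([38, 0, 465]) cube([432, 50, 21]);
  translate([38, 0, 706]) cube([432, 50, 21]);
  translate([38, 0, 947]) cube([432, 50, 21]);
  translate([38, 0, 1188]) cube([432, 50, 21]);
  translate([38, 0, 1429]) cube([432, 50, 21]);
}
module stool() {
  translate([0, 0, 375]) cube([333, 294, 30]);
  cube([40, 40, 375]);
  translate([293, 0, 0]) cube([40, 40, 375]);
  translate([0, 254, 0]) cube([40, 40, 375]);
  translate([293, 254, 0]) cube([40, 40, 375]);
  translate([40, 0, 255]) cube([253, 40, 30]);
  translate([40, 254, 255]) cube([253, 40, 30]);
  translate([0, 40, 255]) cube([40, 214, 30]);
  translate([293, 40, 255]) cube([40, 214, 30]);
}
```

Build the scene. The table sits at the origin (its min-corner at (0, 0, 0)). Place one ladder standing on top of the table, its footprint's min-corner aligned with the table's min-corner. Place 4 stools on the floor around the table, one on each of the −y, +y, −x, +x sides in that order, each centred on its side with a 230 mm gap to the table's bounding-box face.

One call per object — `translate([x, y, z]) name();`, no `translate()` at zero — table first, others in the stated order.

table();
translate([0, 0, 680]) ladder();
translate([445, -524, 0]) stool();
translate([445, 816, 0]) stool();
translate([-563, 146, 0]) stool();
translate([1453, 146, 0]) stool();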